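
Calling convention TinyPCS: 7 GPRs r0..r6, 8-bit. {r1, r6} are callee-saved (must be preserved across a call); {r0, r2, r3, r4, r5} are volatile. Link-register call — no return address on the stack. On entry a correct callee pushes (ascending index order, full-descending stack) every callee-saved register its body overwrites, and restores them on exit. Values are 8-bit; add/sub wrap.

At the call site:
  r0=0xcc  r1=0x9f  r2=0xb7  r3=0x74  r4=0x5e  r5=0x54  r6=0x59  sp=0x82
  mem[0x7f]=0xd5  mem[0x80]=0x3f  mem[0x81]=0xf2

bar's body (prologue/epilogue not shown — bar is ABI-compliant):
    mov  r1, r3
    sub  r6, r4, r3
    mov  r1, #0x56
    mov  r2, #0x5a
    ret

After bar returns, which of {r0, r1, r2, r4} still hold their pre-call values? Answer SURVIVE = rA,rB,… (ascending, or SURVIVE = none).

SURVIVE = r0,r1,r4

prologue: push r1 → mem[0x81]=0x9f, sp=0x81
prologue: push r6 → mem[0x80]=0x59, sp=0x80
body[0] mov  r1, r3 → r1=0x74
body[1] sub  r6, r4, r3 → r6=0xea
body[2] mov  r1, #0x56 → r1=0x56
body[3] mov  r2, #0x5a → r2=0x5a
epilogue: pop r6=0x59, sp=0x81
epilogue: pop r1=0x9f, sp=0x82
r0: caller-saved, written=False
r1: callee-saved, written=True
r2: caller-saved, written=True
r4: caller-saved, written=False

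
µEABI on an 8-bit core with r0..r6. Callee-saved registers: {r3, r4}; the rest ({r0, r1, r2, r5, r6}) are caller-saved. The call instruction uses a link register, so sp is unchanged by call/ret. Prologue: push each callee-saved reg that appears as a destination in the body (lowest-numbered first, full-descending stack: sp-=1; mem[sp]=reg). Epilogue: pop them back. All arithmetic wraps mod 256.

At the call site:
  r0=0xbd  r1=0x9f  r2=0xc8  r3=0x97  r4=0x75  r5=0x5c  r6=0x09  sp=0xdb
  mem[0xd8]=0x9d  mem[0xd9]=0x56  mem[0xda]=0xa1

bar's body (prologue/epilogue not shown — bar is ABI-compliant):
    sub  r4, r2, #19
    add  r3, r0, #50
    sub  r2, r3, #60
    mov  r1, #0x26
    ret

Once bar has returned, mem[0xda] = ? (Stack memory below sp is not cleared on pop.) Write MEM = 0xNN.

prologue: push r3 -> mem[0xda]=0x97, sp=0xda
prologue: push r4 -> mem[0xd9]=0x75, sp=0xd9
body[0] sub  r4, r2, #19 -> r4=0xb5
body[1] add  r3, r0, #50 -> r3=0xef
body[2] sub  r2, r3, #60 -> r2=0xb3
body[3] mov  r1, #0x26 -> r1=0x26
epilogue: pop r4=0x75, sp=0xda
epilogue: pop r3=0x97, sp=0xdb
prologue pushed ['r3', 'r4'] at ['0xda', '0xd9']

MEM = 0x97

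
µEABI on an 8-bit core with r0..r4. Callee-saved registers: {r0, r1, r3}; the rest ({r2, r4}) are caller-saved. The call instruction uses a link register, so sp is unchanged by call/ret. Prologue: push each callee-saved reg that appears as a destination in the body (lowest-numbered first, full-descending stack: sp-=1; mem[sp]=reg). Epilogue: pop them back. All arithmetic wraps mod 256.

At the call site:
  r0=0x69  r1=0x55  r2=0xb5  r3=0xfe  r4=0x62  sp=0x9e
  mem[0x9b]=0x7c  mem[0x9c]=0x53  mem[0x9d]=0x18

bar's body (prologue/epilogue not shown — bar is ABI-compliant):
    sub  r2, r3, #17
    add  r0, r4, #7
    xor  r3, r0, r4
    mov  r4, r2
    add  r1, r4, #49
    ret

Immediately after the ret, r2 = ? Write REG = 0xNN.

REG = 0xed

prologue: push r0 → mem[0x9d]=0x69, sp=0x9d
prologue: push r1 → mem[0x9c]=0x55, sp=0x9c
prologue: push r3 → mem[0x9b]=0xfe, sp=0x9b
body[0] sub  r2, r3, #17 → r2=0xed
body[1] add  r0, r4, #7 → r0=0x69
body[2] xor  r3, r0, r4 → r3=0x0b
body[3] mov  r4, r2 → r4=0xed
body[4] add  r1, r4, #49 → r1=0x1e
epilogue: pop r3=0xfe, sp=0x9c
epilogue: pop r1=0x55, sp=0x9d
epilogue: pop r0=0x69, sp=0x9e
r2 is caller-saved → body value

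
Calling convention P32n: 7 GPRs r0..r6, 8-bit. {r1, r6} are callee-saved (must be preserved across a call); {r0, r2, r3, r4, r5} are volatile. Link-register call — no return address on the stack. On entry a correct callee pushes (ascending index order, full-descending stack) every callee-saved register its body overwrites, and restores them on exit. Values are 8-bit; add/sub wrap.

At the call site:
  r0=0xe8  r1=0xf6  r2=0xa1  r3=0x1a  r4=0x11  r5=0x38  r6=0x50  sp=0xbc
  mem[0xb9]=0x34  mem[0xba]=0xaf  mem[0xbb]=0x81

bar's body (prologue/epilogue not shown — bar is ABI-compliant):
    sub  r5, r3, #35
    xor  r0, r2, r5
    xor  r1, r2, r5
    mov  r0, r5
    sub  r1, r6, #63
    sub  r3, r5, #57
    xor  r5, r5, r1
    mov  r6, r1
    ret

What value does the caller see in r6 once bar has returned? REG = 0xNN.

REG = 0x50

prologue: push r1 -> mem[0xbb]=0xf6, sp=0xbb
prologue: push r6 -> mem[0xba]=0x50, sp=0xba
body[0] sub  r5, r3, #35 -> r5=0xf7
body[1] xor  r0, r2, r5 -> r0=0x56
body[2] xor  r1, r2, r5 -> r1=0x56
body[3] mov  r0, r5 -> r0=0xf7
body[4] sub  r1, r6, #63 -> r1=0x11
body[5] sub  r3, r5, #57 -> r3=0xbe
body[6] xor  r5, r5, r1 -> r5=0xe6
body[7] mov  r6, r1 -> r6=0x11
epilogue: pop r6=0x50, sp=0xbb
epilogue: pop r1=0xf6, sp=0xbc
r6 is callee-saved -> restored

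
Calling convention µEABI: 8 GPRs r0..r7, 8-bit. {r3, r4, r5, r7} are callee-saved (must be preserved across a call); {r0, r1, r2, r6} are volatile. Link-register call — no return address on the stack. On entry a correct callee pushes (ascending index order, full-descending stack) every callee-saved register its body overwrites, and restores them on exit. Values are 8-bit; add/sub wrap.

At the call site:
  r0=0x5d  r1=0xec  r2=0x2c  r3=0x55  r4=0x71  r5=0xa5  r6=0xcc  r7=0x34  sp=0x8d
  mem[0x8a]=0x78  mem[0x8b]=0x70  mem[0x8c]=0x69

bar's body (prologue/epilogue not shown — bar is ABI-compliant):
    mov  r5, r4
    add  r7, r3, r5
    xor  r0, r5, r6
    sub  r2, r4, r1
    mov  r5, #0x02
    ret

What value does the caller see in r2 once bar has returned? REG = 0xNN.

prologue: push r5 -> mem[0x8c]=0xa5, sp=0x8c
prologue: push r7 -> mem[0x8b]=0x34, sp=0x8b
body[0] mov  r5, r4 -> r5=0x71
body[1] add  r7, r3, r5 -> r7=0xc6
body[2] xor  r0, r5, r6 -> r0=0xbd
body[3] sub  r2, r4, r1 -> r2=0x85
body[4] mov  r5, #0x02 -> r5=0x02
epilogue: pop r7=0x34, sp=0x8c
epilogue: pop r5=0xa5, sp=0x8d
r2 is caller-saved -> body value

REG = 0x85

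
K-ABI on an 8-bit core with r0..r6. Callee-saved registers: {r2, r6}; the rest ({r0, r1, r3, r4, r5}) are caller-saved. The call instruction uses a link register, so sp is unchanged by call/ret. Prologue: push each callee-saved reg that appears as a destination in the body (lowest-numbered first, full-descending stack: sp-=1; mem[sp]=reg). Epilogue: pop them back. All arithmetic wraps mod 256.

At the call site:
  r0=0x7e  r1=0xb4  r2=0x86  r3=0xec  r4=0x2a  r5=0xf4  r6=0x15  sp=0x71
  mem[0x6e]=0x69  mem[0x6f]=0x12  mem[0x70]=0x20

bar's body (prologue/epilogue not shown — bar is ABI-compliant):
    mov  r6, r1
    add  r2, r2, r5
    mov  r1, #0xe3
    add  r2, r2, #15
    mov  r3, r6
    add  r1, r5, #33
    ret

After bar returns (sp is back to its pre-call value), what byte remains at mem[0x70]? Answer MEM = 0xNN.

prologue: push r2 -> mem[0x70]=0x86, sp=0x70
prologue: push r6 -> mem[0x6f]=0x15, sp=0x6f
body[0] mov  r6, r1 -> r6=0xb4
body[1] add  r2, r2, r5 -> r2=0x7a
body[2] mov  r1, #0xe3 -> r1=0xe3
body[3] add  r2, r2, #15 -> r2=0x89
body[4] mov  r3, r6 -> r3=0xb4
body[5] add  r1, r5, #33 -> r1=0x15
epilogue: pop r6=0x15, sp=0x70
epilogue: pop r2=0x86, sp=0x71
prologue pushed ['r2', 'r6'] at ['0x70', '0x6f']

MEM = 0x86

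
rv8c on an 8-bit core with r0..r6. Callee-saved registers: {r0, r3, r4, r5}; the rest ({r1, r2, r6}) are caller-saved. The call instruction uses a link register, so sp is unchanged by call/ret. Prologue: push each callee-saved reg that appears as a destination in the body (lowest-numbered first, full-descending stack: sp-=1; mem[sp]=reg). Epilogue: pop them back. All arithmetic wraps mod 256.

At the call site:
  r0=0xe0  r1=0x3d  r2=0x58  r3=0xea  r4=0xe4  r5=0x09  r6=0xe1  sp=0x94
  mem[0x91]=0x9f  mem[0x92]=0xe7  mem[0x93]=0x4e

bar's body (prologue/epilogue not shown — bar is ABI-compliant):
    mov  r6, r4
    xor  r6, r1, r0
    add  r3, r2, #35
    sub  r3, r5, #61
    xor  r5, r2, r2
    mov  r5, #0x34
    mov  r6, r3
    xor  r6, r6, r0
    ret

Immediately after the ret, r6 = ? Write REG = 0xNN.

REG = 0x2c

prologue: push r3 -> mem[0x93]=0xea, sp=0x93
prologue: push r5 -> mem[0x92]=0x09, sp=0x92
body[0] mov  r6, r4 -> r6=0xe4
body[1] xor  r6, r1, r0 -> r6=0xdd
body[2] add  r3, r2, #35 -> r3=0x7b
body[3] sub  r3, r5, #61 -> r3=0xcc
body[4] xor  r5, r2, r2 -> r5=0x00
body[5] mov  r5, #0x34 -> r5=0x34
body[6] mov  r6, r3 -> r6=0xcc
body[7] xor  r6, r6, r0 -> r6=0x2c
epilogue: pop r5=0x09, sp=0x93
epilogue: pop r3=0xea, sp=0x94
r6 is caller-saved -> body value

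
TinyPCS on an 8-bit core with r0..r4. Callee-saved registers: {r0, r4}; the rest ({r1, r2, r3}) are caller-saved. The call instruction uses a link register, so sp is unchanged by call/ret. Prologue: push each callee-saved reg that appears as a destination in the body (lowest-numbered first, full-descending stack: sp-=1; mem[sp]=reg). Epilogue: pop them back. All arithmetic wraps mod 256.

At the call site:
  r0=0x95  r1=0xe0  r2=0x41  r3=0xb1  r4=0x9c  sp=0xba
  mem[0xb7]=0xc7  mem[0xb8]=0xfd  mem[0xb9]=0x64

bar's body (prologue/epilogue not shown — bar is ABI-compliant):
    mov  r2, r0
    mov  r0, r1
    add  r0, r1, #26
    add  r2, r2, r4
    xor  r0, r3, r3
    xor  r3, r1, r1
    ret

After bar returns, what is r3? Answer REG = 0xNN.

prologue: push r0 -> mem[0xb9]=0x95, sp=0xb9
body[0] mov  r2, r0 -> r2=0x95
body[1] mov  r0, r1 -> r0=0xe0
body[2] add  r0, r1, #26 -> r0=0xfa
body[3] add  r2, r2, r4 -> r2=0x31
body[4] xor  r0, r3, r3 -> r0=0x00
body[5] xor  r3, r1, r1 -> r3=0x00
epilogue: pop r0=0x95, sp=0xba
r3 is caller-saved -> body value

REG = 0x00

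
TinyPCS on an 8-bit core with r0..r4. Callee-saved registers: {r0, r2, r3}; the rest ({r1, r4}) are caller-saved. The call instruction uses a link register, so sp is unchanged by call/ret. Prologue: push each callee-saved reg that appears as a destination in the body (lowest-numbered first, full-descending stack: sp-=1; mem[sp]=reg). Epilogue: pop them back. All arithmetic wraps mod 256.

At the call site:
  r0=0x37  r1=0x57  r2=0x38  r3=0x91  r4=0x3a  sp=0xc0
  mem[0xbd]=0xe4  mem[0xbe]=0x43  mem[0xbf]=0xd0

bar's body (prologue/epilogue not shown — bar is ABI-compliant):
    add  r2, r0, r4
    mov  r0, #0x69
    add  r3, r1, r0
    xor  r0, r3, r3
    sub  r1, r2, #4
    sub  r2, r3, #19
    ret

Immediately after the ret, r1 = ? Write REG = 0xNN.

REG = 0x6d

prologue: push r0 -> mem[0xbf]=0x37, sp=0xbf
prologue: push r2 -> mem[0xbe]=0x38, sp=0xbe
prologue: push r3 -> mem[0xbd]=0x91, sp=0xbd
body[0] add  r2, r0, r4 -> r2=0x71
body[1] mov  r0, #0x69 -> r0=0x69
body[2] add  r3, r1, r0 -> r3=0xc0
body[3] xor  r0, r3, r3 -> r0=0x00
body[4] sub  r1, r2, #4 -> r1=0x6d
body[5] sub  r2, r3, #19 -> r2=0xad
epilogue: pop r3=0x91, sp=0xbe
epilogue: pop r2=0x38, sp=0xbf
epilogue: pop r0=0x37, sp=0xc0
r1 is caller-saved -> body value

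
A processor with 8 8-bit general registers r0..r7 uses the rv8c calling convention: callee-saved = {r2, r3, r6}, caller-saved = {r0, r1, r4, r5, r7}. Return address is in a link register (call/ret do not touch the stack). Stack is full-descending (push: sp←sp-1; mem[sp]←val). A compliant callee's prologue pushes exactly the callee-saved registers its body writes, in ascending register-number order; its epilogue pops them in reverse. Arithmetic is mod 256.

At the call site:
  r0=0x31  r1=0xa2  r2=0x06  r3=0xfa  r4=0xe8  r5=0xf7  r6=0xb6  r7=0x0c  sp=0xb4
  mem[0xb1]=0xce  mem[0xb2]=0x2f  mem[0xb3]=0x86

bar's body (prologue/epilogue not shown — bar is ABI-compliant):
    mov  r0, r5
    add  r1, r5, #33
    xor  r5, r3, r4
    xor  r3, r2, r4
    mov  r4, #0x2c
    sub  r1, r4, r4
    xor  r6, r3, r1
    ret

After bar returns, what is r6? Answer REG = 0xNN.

prologue: push r3 → mem[0xb3]=0xfa, sp=0xb3
prologue: push r6 → mem[0xb2]=0xb6, sp=0xb2
body[0] mov  r0, r5 → r0=0xf7
body[1] add  r1, r5, #33 → r1=0x18
body[2] xor  r5, r3, r4 → r5=0x12
body[3] xor  r3, r2, r4 → r3=0xee
body[4] mov  r4, #0x2c → r4=0x2c
body[5] sub  r1, r4, r4 → r1=0x00
body[6] xor  r6, r3, r1 → r6=0xee
epilogue: pop r6=0xb6, sp=0xb3
epilogue: pop r3=0xfa, sp=0xb4
r6 is callee-saved → restored

REG = 0xb6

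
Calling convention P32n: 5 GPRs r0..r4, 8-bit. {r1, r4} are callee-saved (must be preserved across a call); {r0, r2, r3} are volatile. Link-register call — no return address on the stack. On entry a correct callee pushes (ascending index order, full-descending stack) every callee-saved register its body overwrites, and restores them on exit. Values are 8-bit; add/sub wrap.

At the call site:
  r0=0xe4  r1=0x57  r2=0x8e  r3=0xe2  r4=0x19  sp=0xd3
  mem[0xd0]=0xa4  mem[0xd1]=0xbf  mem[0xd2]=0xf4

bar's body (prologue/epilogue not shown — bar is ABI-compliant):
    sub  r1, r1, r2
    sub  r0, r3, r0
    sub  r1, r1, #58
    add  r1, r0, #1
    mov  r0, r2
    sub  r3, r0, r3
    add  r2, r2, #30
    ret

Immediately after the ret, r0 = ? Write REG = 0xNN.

REG = 0x8e

prologue: push r1 → mem[0xd2]=0x57, sp=0xd2
body[0] sub  r1, r1, r2 → r1=0xc9
body[1] sub  r0, r3, r0 → r0=0xfe
body[2] sub  r1, r1, #58 → r1=0x8f
body[3] add  r1, r0, #1 → r1=0xff
body[4] mov  r0, r2 → r0=0x8e
body[5] sub  r3, r0, r3 → r3=0xac
body[6] add  r2, r2, #30 → r2=0xac
epilogue: pop r1=0x57, sp=0xd3
r0 is caller-saved → body value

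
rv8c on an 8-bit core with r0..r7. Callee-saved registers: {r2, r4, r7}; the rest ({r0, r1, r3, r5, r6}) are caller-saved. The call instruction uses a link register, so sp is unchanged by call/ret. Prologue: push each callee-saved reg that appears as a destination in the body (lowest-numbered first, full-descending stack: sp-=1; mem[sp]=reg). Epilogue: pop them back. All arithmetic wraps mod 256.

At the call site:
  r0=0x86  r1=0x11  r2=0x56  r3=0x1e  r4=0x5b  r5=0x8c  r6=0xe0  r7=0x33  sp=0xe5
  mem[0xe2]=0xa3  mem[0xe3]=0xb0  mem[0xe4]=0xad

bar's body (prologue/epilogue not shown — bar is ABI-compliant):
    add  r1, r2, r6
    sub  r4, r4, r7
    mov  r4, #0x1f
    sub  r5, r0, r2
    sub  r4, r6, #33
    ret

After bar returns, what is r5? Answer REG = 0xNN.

REG = 0x30

prologue: push r4 -> mem[0xe4]=0x5b, sp=0xe4
body[0] add  r1, r2, r6 -> r1=0x36
body[1] sub  r4, r4, r7 -> r4=0x28
body[2] mov  r4, #0x1f -> r4=0x1f
body[3] sub  r5, r0, r2 -> r5=0x30
body[4] sub  r4, r6, #33 -> r4=0xbf
epilogue: pop r4=0x5b, sp=0xe5
r5 is caller-saved -> body value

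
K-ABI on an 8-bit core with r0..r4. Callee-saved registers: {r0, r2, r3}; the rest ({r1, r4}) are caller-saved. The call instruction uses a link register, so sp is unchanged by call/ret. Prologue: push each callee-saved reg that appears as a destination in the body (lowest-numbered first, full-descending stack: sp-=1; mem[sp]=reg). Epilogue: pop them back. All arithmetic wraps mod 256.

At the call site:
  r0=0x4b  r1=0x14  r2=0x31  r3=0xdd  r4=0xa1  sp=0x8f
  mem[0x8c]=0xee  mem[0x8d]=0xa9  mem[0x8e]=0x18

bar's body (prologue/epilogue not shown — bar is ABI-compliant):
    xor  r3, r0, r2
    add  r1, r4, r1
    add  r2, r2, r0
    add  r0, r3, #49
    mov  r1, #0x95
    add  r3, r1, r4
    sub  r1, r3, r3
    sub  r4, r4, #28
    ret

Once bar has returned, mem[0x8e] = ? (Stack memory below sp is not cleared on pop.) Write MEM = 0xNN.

MEM = 0x4b

prologue: push r0 → mem[0x8e]=0x4b, sp=0x8e
prologue: push r2 → mem[0x8d]=0x31, sp=0x8d
prologue: push r3 → mem[0x8c]=0xdd, sp=0x8c
body[0] xor  r3, r0, r2 → r3=0x7a
body[1] add  r1, r4, r1 → r1=0xb5
body[2] add  r2, r2, r0 → r2=0x7c
body[3] add  r0, r3, #49 → r0=0xab
body[4] mov  r1, #0x95 → r1=0x95
body[5] add  r3, r1, r4 → r3=0x36
body[6] sub  r1, r3, r3 → r1=0x00
body[7] sub  r4, r4, #28 → r4=0x85
epilogue: pop r3=0xdd, sp=0x8d
epilogue: pop r2=0x31, sp=0x8e
epilogue: pop r0=0x4b, sp=0x8f
prologue pushed ['r0', 'r2', 'r3'] at ['0x8e', '0x8d', '0x8c']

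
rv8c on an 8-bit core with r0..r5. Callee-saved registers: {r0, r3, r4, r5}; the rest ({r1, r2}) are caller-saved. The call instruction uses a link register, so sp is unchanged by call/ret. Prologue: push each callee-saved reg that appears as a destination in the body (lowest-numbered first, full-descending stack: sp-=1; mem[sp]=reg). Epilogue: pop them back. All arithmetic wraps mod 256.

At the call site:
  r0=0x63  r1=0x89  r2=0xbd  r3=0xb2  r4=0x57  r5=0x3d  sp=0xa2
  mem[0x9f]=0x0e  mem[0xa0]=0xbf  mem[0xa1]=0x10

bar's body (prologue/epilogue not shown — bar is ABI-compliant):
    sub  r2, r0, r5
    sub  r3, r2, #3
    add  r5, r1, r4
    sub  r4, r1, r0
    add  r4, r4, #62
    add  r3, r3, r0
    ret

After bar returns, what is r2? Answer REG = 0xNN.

REG = 0x26

prologue: push r3 -> mem[0xa1]=0xb2, sp=0xa1
prologue: push r4 -> mem[0xa0]=0x57, sp=0xa0
prologue: push r5 -> mem[0x9f]=0x3d, sp=0x9f
body[0] sub  r2, r0, r5 -> r2=0x26
body[1] sub  r3, r2, #3 -> r3=0x23
body[2] add  r5, r1, r4 -> r5=0xe0
body[3] sub  r4, r1, r0 -> r4=0x26
body[4] add  r4, r4, #62 -> r4=0x64
body[5] add  r3, r3, r0 -> r3=0x86
epilogue: pop r5=0x3d, sp=0xa0
epilogue: pop r4=0x57, sp=0xa1
epilogue: pop r3=0xb2, sp=0xa2
r2 is caller-saved -> body value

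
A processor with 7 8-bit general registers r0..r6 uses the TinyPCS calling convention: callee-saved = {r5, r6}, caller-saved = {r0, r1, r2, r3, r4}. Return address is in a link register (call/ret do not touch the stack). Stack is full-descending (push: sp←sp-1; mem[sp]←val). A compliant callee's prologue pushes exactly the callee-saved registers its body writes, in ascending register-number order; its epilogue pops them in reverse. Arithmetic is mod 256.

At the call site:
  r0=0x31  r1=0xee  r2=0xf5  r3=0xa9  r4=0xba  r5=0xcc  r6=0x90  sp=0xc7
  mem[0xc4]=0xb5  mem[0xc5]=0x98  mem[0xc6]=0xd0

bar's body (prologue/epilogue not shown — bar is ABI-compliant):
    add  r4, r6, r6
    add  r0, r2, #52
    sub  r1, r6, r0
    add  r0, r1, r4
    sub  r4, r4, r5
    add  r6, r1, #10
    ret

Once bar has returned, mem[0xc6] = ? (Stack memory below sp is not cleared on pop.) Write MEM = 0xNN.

MEM = 0x90

prologue: push r6 → mem[0xc6]=0x90, sp=0xc6
body[0] add  r4, r6, r6 → r4=0x20
body[1] add  r0, r2, #52 → r0=0x29
body[2] sub  r1, r6, r0 → r1=0x67
body[3] add  r0, r1, r4 → r0=0x87
body[4] sub  r4, r4, r5 → r4=0x54
body[5] add  r6, r1, #10 → r6=0x71
epilogue: pop r6=0x90, sp=0xc7
prologue pushed ['r6'] at ['0xc6']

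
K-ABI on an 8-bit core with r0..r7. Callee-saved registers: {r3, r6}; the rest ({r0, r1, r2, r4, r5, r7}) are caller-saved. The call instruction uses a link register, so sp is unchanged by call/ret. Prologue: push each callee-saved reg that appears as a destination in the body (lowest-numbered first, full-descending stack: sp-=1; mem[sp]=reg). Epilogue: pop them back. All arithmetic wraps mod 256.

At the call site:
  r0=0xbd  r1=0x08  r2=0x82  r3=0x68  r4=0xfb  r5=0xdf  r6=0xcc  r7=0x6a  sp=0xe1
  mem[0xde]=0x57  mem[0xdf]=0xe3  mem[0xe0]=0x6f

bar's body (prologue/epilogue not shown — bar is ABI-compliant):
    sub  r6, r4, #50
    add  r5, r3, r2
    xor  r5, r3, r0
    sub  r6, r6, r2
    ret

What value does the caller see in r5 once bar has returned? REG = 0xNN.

prologue: push r6 -> mem[0xe0]=0xcc, sp=0xe0
body[0] sub  r6, r4, #50 -> r6=0xc9
body[1] add  r5, r3, r2 -> r5=0xea
body[2] xor  r5, r3, r0 -> r5=0xd5
body[3] sub  r6, r6, r2 -> r6=0x47
epilogue: pop r6=0xcc, sp=0xe1
r5 is caller-saved -> body value

REG = 0xd5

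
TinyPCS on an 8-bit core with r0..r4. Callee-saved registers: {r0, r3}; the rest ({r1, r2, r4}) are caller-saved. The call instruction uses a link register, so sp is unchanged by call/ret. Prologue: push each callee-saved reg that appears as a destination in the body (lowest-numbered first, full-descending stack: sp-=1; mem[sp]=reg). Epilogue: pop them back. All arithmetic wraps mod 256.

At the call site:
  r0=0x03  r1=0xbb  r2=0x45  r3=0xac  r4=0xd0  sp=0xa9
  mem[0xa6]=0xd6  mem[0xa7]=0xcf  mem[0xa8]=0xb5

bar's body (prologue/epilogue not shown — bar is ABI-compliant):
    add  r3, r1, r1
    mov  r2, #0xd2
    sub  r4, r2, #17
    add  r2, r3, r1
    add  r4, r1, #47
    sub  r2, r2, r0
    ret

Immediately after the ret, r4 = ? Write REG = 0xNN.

prologue: push r3 -> mem[0xa8]=0xac, sp=0xa8
body[0] add  r3, r1, r1 -> r3=0x76
body[1] mov  r2, #0xd2 -> r2=0xd2
body[2] sub  r4, r2, #17 -> r4=0xc1
body[3] add  r2, r3, r1 -> r2=0x31
body[4] add  r4, r1, #47 -> r4=0xea
body[5] sub  r2, r2, r0 -> r2=0x2e
epilogue: pop r3=0xac, sp=0xa9
r4 is caller-saved -> body value

REG = 0xea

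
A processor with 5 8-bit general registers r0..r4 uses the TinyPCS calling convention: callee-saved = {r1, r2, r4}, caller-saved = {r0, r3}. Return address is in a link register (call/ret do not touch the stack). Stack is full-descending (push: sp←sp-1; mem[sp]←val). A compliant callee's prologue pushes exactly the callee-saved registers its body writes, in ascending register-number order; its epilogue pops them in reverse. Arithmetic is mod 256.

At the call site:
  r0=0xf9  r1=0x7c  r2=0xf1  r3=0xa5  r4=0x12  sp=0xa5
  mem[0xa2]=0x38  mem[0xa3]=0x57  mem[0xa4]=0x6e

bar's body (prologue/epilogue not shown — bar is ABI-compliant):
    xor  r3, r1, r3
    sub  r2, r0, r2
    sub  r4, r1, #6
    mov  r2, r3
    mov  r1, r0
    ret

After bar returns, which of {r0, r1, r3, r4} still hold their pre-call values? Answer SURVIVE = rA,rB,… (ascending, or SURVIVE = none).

prologue: push r1 → mem[0xa4]=0x7c, sp=0xa4
prologue: push r2 → mem[0xa3]=0xf1, sp=0xa3
prologue: push r4 → mem[0xa2]=0x12, sp=0xa2
body[0] xor  r3, r1, r3 → r3=0xd9
body[1] sub  r2, r0, r2 → r2=0x08
body[2] sub  r4, r1, #6 → r4=0x76
body[3] mov  r2, r3 → r2=0xd9
body[4] mov  r1, r0 → r1=0xf9
epilogue: pop r4=0x12, sp=0xa3
epilogue: pop r2=0xf1, sp=0xa4
epilogue: pop r1=0x7c, sp=0xa5
r0: caller-saved, written=False
r1: callee-saved, written=True
r3: caller-saved, written=True
r4: callee-saved, written=True

SURVIVE = r0,r1,r4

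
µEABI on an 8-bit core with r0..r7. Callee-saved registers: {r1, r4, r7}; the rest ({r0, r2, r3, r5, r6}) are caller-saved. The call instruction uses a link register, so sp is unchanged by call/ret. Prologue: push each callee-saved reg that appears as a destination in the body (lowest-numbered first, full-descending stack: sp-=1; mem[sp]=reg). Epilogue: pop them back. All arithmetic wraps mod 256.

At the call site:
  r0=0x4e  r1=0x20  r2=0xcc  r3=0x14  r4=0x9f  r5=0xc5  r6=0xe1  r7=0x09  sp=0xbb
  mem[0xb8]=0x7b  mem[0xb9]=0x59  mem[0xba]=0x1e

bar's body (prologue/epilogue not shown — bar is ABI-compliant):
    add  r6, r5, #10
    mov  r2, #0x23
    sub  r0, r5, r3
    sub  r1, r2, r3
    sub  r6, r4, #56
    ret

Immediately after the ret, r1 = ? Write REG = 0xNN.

REG = 0x20

prologue: push r1 -> mem[0xba]=0x20, sp=0xba
body[0] add  r6, r5, #10 -> r6=0xcf
body[1] mov  r2, #0x23 -> r2=0x23
body[2] sub  r0, r5, r3 -> r0=0xb1
body[3] sub  r1, r2, r3 -> r1=0x0f
body[4] sub  r6, r4, #56 -> r6=0x67
epilogue: pop r1=0x20, sp=0xbb
r1 is callee-saved -> restored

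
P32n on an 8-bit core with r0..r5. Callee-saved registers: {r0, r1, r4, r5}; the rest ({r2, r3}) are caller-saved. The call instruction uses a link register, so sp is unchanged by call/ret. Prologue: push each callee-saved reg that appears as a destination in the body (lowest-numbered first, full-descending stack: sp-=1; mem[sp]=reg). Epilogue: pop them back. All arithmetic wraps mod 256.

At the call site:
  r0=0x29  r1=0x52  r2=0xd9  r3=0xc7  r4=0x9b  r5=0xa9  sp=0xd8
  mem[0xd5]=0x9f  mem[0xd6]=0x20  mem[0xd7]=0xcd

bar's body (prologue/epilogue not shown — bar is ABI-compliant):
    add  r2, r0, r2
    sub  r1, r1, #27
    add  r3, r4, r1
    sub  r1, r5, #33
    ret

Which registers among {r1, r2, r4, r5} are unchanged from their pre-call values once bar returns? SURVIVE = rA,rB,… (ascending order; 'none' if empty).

SURVIVE = r1,r4,r5

prologue: push r1 -> mem[0xd7]=0x52, sp=0xd7
body[0] add  r2, r0, r2 -> r2=0x02
body[1] sub  r1, r1, #27 -> r1=0x37
body[2] add  r3, r4, r1 -> r3=0xd2
body[3] sub  r1, r5, #33 -> r1=0x88
epilogue: pop r1=0x52, sp=0xd8
r1: callee-saved, written=True
r2: caller-saved, written=True
r4: callee-saved, written=False
r5: callee-saved, written=False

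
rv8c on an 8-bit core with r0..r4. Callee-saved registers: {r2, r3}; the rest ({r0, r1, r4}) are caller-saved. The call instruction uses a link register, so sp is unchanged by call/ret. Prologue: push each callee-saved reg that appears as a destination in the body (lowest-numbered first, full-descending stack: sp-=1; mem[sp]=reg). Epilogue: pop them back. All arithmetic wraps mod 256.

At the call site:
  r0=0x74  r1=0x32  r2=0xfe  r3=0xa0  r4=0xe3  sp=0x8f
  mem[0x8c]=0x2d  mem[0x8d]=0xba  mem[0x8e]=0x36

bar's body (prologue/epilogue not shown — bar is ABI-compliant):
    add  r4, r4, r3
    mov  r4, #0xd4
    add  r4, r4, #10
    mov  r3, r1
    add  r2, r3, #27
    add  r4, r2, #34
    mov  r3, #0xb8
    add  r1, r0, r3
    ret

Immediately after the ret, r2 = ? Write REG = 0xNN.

REG = 0xfe

prologue: push r2 → mem[0x8e]=0xfe, sp=0x8e
prologue: push r3 → mem[0x8d]=0xa0, sp=0x8d
body[0] add  r4, r4, r3 → r4=0x83
body[1] mov  r4, #0xd4 → r4=0xd4
body[2] add  r4, r4, #10 → r4=0xde
body[3] mov  r3, r1 → r3=0x32
body[4] add  r2, r3, #27 → r2=0x4d
body[5] add  r4, r2, #34 → r4=0x6f
body[6] mov  r3, #0xb8 → r3=0xb8
body[7] add  r1, r0, r3 → r1=0x2c
epilogue: pop r3=0xa0, sp=0x8e
epilogue: pop r2=0xfe, sp=0x8f
r2 is callee-saved → restored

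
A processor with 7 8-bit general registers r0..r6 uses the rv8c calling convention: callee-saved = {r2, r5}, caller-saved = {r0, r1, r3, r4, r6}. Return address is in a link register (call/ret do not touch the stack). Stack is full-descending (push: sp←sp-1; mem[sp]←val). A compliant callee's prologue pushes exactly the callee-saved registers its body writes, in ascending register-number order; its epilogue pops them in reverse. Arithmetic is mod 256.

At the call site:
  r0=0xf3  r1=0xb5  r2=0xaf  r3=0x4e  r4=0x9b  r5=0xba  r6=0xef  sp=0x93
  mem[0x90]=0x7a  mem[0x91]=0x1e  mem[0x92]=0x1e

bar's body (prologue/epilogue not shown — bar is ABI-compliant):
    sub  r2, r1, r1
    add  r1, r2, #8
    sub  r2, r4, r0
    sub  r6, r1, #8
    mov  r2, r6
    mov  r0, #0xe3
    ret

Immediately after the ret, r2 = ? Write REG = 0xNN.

prologue: push r2 → mem[0x92]=0xaf, sp=0x92
body[0] sub  r2, r1, r1 → r2=0x00
body[1] add  r1, r2, #8 → r1=0x08
body[2] sub  r2, r4, r0 → r2=0xa8
body[3] sub  r6, r1, #8 → r6=0x00
body[4] mov  r2, r6 → r2=0x00
body[5] mov  r0, #0xe3 → r0=0xe3
epilogue: pop r2=0xaf, sp=0x93
r2 is callee-saved → restored

REG = 0xaf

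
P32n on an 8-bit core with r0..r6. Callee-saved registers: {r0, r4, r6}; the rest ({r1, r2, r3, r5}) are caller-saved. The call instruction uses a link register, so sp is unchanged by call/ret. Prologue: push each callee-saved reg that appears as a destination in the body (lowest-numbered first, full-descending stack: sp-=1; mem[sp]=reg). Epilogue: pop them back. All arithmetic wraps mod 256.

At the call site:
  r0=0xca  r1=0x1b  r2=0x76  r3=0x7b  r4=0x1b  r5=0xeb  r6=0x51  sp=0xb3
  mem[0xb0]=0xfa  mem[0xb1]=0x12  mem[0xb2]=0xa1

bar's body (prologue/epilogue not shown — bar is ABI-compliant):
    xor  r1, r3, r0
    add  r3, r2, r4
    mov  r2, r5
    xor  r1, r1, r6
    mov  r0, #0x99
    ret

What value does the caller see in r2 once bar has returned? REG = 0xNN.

REG = 0xeb

prologue: push r0 → mem[0xb2]=0xca, sp=0xb2
body[0] xor  r1, r3, r0 → r1=0xb1
body[1] add  r3, r2, r4 → r3=0x91
body[2] mov  r2, r5 → r2=0xeb
body[3] xor  r1, r1, r6 → r1=0xe0
body[4] mov  r0, #0x99 → r0=0x99
epilogue: pop r0=0xca, sp=0xb3
r2 is caller-saved → body value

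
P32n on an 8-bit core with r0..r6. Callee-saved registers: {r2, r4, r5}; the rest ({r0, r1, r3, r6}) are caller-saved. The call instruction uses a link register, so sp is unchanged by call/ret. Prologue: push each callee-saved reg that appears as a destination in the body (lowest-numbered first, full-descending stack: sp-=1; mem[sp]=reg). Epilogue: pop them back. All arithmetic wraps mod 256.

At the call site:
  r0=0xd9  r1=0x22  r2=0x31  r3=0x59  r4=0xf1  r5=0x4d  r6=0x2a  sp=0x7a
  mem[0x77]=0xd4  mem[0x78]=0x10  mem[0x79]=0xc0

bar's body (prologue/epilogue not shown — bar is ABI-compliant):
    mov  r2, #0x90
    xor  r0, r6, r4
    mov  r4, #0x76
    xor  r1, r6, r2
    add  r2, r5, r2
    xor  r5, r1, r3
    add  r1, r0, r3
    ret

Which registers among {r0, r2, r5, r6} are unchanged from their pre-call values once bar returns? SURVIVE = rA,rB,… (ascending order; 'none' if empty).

prologue: push r2 -> mem[0x79]=0x31, sp=0x79
prologue: push r4 -> mem[0x78]=0xf1, sp=0x78
prologue: push r5 -> mem[0x77]=0x4d, sp=0x77
body[0] mov  r2, #0x90 -> r2=0x90
body[1] xor  r0, r6, r4 -> r0=0xdb
body[2] mov  r4, #0x76 -> r4=0x76
body[3] xor  r1, r6, r2 -> r1=0xba
body[4] add  r2, r5, r2 -> r2=0xdd
body[5] xor  r5, r1, r3 -> r5=0xe3
body[6] add  r1, r0, r3 -> r1=0x34
epilogue: pop r5=0x4d, sp=0x78
epilogue: pop r4=0xf1, sp=0x79
epilogue: pop r2=0x31, sp=0x7a
r0: caller-saved, written=True
r2: callee-saved, written=True
r5: callee-saved, written=True
r6: caller-saved, written=False

SURVIVE = r2,r5,r6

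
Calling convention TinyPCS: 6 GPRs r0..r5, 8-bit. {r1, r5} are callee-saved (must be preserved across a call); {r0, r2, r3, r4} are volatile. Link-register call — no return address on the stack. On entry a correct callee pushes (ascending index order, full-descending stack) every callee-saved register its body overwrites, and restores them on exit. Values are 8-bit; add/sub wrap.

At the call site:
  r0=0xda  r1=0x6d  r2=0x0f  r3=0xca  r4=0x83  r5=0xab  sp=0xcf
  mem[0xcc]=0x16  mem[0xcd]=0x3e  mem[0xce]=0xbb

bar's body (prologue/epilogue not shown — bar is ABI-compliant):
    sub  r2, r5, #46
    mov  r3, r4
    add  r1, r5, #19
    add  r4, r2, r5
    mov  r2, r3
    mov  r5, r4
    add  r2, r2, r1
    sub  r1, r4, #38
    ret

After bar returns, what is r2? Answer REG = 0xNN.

prologue: push r1 → mem[0xce]=0x6d, sp=0xce
prologue: push r5 → mem[0xcd]=0xab, sp=0xcd
body[0] sub  r2, r5, #46 → r2=0x7d
body[1] mov  r3, r4 → r3=0x83
body[2] add  r1, r5, #19 → r1=0xbe
body[3] add  r4, r2, r5 → r4=0x28
body[4] mov  r2, r3 → r2=0x83
body[5] mov  r5, r4 → r5=0x28
body[6] add  r2, r2, r1 → r2=0x41
body[7] sub  r1, r4, #38 → r1=0x02
epilogue: pop r5=0xab, sp=0xce
epilogue: pop r1=0x6d, sp=0xcf
r2 is caller-saved → body value

REG = 0x41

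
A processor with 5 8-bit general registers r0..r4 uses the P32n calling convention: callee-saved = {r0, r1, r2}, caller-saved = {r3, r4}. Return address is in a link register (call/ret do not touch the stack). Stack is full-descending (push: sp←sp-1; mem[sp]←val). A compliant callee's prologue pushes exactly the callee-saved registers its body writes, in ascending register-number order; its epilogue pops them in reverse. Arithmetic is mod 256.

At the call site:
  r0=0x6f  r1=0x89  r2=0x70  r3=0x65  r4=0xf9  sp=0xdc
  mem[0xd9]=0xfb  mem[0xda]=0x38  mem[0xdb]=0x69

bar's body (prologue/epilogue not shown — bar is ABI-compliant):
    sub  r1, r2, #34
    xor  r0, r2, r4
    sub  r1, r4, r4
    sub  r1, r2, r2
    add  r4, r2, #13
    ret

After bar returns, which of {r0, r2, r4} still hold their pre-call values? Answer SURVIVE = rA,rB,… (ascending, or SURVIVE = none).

prologue: push r0 → mem[0xdb]=0x6f, sp=0xdb
prologue: push r1 → mem[0xda]=0x89, sp=0xda
body[0] sub  r1, r2, #34 → r1=0x4e
body[1] xor  r0, r2, r4 → r0=0x89
body[2] sub  r1, r4, r4 → r1=0x00
body[3] sub  r1, r2, r2 → r1=0x00
body[4] add  r4, r2, #13 → r4=0x7d
epilogue: pop r1=0x89, sp=0xdb
epilogue: pop r0=0x6f, sp=0xdc
r0: callee-saved, written=True
r2: callee-saved, written=False
r4: caller-saved, written=True

SURVIVE = r0,r2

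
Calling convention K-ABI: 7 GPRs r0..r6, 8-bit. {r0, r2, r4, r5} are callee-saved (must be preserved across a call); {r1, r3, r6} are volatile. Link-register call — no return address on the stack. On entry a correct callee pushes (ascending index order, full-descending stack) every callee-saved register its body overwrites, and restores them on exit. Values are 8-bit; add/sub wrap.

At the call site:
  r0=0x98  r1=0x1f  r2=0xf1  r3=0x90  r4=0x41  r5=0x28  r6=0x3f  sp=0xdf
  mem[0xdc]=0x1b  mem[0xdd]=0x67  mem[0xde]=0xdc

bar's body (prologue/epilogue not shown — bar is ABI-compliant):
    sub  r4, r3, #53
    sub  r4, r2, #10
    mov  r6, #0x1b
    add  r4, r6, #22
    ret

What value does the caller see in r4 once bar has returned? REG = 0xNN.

REG = 0x41

prologue: push r4 → mem[0xde]=0x41, sp=0xde
body[0] sub  r4, r3, #53 → r4=0x5b
body[1] sub  r4, r2, #10 → r4=0xe7
body[2] mov  r6, #0x1b → r6=0x1b
body[3] add  r4, r6, #22 → r4=0x31
epilogue: pop r4=0x41, sp=0xdf
r4 is callee-saved → restored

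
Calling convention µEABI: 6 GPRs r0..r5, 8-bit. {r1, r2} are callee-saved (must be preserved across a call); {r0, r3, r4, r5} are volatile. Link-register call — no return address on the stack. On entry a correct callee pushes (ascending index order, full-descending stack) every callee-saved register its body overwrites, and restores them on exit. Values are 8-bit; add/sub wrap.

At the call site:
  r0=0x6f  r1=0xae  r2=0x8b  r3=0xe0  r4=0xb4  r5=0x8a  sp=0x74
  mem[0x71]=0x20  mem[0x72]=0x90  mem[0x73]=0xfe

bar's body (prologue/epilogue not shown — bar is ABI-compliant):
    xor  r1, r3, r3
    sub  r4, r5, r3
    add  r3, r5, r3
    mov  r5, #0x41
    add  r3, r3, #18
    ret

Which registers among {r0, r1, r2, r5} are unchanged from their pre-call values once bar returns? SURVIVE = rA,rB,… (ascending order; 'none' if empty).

SURVIVE = r0,r1,r2

prologue: push r1 → mem[0x73]=0xae, sp=0x73
body[0] xor  r1, r3, r3 → r1=0x00
body[1] sub  r4, r5, r3 → r4=0xaa
body[2] add  r3, r5, r3 → r3=0x6a
body[3] mov  r5, #0x41 → r5=0x41
body[4] add  r3, r3, #18 → r3=0x7c
epilogue: pop r1=0xae, sp=0x74
r0: caller-saved, written=False
r1: callee-saved, written=True
r2: callee-saved, written=False
r5: caller-saved, written=True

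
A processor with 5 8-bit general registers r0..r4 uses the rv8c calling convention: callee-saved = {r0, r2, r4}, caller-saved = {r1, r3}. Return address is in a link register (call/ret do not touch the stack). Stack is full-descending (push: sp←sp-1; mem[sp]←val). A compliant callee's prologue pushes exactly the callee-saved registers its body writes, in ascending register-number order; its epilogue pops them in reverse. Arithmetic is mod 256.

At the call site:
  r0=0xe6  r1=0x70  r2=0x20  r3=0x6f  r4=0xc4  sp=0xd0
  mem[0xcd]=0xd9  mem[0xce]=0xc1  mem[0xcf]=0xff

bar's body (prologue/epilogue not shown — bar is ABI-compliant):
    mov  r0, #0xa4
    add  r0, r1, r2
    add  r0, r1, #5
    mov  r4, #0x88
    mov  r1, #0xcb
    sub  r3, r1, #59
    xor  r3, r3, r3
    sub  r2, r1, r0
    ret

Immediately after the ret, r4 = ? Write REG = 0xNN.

prologue: push r0 → mem[0xcf]=0xe6, sp=0xcf
prologue: push r2 → mem[0xce]=0x20, sp=0xce
prologue: push r4 → mem[0xcd]=0xc4, sp=0xcd
body[0] mov  r0, #0xa4 → r0=0xa4
body[1] add  r0, r1, r2 → r0=0x90
body[2] add  r0, r1, #5 → r0=0x75
body[3] mov  r4, #0x88 → r4=0x88
body[4] mov  r1, #0xcb → r1=0xcb
body[5] sub  r3, r1, #59 → r3=0x90
body[6] xor  r3, r3, r3 → r3=0x00
body[7] sub  r2, r1, r0 → r2=0x56
epilogue: pop r4=0xc4, sp=0xce
epilogue: pop r2=0x20, sp=0xcf
epilogue: pop r0=0xe6, sp=0xd0
r4 is callee-saved → restored

REG = 0xc4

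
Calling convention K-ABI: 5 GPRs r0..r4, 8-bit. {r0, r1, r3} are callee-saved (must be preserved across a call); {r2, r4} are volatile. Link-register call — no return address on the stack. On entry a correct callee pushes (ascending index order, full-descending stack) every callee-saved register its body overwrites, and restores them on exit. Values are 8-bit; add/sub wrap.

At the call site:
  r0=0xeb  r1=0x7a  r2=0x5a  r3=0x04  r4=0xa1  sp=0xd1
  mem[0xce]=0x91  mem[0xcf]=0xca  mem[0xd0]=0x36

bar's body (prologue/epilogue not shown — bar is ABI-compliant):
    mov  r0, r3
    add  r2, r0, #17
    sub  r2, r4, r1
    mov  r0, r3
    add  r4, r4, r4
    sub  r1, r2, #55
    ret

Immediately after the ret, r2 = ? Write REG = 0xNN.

REG = 0x27

prologue: push r0 → mem[0xd0]=0xeb, sp=0xd0
prologue: push r1 → mem[0xcf]=0x7a, sp=0xcf
body[0] mov  r0, r3 → r0=0x04
body[1] add  r2, r0, #17 → r2=0x15
body[2] sub  r2, r4, r1 → r2=0x27
body[3] mov  r0, r3 → r0=0x04
body[4] add  r4, r4, r4 → r4=0x42
body[5] sub  r1, r2, #55 → r1=0xf0
epilogue: pop r1=0x7a, sp=0xd0
epilogue: pop r0=0xeb, sp=0xd1
r2 is caller-saved → body value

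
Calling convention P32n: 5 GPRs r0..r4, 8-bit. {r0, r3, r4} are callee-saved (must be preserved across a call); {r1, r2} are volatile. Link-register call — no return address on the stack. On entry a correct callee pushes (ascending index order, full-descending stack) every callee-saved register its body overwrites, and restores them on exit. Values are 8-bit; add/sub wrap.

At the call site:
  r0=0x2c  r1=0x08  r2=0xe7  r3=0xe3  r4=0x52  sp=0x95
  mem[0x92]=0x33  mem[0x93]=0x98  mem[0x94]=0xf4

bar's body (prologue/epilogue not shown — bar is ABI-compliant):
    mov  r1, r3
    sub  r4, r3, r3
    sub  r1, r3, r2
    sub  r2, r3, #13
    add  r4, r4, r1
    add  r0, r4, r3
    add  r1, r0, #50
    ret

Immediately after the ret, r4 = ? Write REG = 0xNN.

REG = 0x52

prologue: push r0 -> mem[0x94]=0x2c, sp=0x94
prologue: push r4 -> mem[0x93]=0x52, sp=0x93
body[0] mov  r1, r3 -> r1=0xe3
body[1] sub  r4, r3, r3 -> r4=0x00
body[2] sub  r1, r3, r2 -> r1=0xfc
body[3] sub  r2, r3, #13 -> r2=0xd6
body[4] add  r4, r4, r1 -> r4=0xfc
body[5] add  r0, r4, r3 -> r0=0xdf
body[6] add  r1, r0, #50 -> r1=0x11
epilogue: pop r4=0x52, sp=0x94
epilogue: pop r0=0x2c, sp=0x95
r4 is callee-saved -> restored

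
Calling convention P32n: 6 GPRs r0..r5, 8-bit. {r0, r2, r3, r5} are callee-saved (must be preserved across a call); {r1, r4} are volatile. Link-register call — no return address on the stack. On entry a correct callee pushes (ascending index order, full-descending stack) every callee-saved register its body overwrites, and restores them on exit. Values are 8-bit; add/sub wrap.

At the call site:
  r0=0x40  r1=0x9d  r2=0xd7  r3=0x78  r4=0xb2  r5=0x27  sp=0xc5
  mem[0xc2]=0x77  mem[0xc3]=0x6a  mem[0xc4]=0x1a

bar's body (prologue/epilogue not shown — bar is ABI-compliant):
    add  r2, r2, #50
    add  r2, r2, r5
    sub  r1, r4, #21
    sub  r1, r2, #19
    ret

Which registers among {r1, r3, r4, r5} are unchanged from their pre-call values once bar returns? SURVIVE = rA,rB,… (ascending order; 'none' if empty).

prologue: push r2 -> mem[0xc4]=0xd7, sp=0xc4
body[0] add  r2, r2, #50 -> r2=0x09
body[1] add  r2, r2, r5 -> r2=0x30
body[2] sub  r1, r4, #21 -> r1=0x9d
body[3] sub  r1, r2, #19 -> r1=0x1d
epilogue: pop r2=0xd7, sp=0xc5
r1: caller-saved, written=True
r3: callee-saved, written=False
r4: caller-saved, written=False
r5: callee-saved, written=False

SURVIVE = r3,r4,r5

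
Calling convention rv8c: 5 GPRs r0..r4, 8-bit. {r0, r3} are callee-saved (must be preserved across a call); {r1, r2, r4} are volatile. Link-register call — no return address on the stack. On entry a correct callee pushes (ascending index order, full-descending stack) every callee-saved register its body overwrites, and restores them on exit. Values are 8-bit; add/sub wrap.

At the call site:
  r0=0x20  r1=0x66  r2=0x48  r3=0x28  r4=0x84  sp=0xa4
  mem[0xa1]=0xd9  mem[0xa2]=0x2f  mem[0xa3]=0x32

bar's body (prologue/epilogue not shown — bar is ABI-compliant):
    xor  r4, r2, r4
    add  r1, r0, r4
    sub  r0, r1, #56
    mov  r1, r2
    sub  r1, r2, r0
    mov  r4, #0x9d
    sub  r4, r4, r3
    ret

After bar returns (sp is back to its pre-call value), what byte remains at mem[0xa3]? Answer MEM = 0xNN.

prologue: push r0 -> mem[0xa3]=0x20, sp=0xa3
body[0] xor  r4, r2, r4 -> r4=0xcc
body[1] add  r1, r0, r4 -> r1=0xec
body[2] sub  r0, r1, #56 -> r0=0xb4
body[3] mov  r1, r2 -> r1=0x48
body[4] sub  r1, r2, r0 -> r1=0x94
body[5] mov  r4, #0x9d -> r4=0x9d
body[6] sub  r4, r4, r3 -> r4=0x75
epilogue: pop r0=0x20, sp=0xa4
prologue pushed ['r0'] at ['0xa3']

MEM = 0x20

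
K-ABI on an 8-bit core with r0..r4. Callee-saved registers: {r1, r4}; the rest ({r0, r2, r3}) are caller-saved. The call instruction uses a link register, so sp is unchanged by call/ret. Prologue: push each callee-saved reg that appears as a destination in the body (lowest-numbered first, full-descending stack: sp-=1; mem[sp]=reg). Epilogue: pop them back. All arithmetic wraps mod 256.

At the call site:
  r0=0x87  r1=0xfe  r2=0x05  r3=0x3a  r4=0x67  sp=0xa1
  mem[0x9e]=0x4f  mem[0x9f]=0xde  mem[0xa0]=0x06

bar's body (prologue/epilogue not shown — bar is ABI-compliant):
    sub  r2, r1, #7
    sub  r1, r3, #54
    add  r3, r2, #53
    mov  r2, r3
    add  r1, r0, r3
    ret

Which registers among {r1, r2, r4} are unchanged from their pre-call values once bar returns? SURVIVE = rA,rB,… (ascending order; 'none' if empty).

SURVIVE = r1,r4

prologue: push r1 -> mem[0xa0]=0xfe, sp=0xa0
body[0] sub  r2, r1, #7 -> r2=0xf7
body[1] sub  r1, r3, #54 -> r1=0x04
body[2] add  r3, r2, #53 -> r3=0x2c
body[3] mov  r2, r3 -> r2=0x2c
body[4] add  r1, r0, r3 -> r1=0xb3
epilogue: pop r1=0xfe, sp=0xa1
r1: callee-saved, written=True
r2: caller-saved, written=True
r4: callee-saved, written=False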